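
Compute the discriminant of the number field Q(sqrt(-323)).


For K = Q(sqrt(d)) with d squarefree: disc(K) = d if d = 1 mod 4, and disc(K) = 4d if d = 2 or 3 mod 4.
Here d = -323, and d mod 4 = 1.
d = 1 mod 4 (O_K = Z[(1+sqrt(d))/2]), so disc(K) = d = -323

-323


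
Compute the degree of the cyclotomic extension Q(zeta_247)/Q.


The degree equals Euler's totient phi(247).
247 = 13 * 19
phi(247) = 216

216


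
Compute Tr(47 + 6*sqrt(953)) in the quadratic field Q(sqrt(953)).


Tr(a + b*sqrt(d)) = (a + b*sqrt(d)) + (a - b*sqrt(d)) = 2a
= 2 * (47)
= 94

94


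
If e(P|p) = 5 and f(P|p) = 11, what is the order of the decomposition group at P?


|D_P| = e * f
= 5 * 11
= 55

55


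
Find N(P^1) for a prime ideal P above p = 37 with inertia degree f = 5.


N(P^a) = p^(a*f)
= 37^(1*5)
= 37^5
= 69343957

69343957


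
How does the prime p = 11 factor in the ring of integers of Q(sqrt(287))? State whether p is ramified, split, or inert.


K = Q(sqrt(287)). Since d mod 4 = 3, disc(K) = 1148.
Check p | disc: 1148 mod 11 = 4.
p does not divide disc. Compute Legendre symbol (d/p):
1^((11-1)/2) mod 11 = 1
(d/p) = 1, so p splits: (p) = P*P' with e=1, f=1, g=2.
Therefore p is split.

split


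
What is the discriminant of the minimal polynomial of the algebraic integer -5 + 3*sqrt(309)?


The element -5 + 3*sqrt(309) has minimal polynomial:
x^2 + 10*x - 2756
Discriminant = (10)^2 - 4*(-2756)
= 100 + 11024
= 11124

11124


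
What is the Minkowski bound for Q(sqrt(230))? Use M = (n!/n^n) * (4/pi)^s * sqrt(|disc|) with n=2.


d = 230, d mod 4 = 2, so disc(K) = 4d = 920; |disc(K)| = 920
Real quadratic field, so n = 2, s = r2 = 0, r1 = 2
M = (n!/n^n) * (4/pi)^s * sqrt(|disc(K)|) = (2!/2^2) * (4/pi)^0 * sqrt(920)
= 0.5 * 1.000000 * 30.331502
= 15.1658

15.1658


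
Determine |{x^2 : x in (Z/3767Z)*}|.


For prime p, the number of non-zero quadratic residues is (p-1)/2.
= (3767-1)/2
= 1883

1883


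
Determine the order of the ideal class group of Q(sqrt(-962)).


K = Q(sqrt(-962)). d mod 4 = 2, so D = disc(K) = 4d = -3848
h(K) equals the number of primitive reduced positive-definite forms (a, b, c) = a*x^2 + b*x*y + c*y^2 with b^2 - 4ac = D,
where reduced means |b| <= a <= c, with b >= 0 whenever |b| = a or a = c, and primitive means gcd(a, b, c) = 1.
Reduced forces 3a^2 <= |D| = 3848, so 1 <= a <= 35; b must have the parity of D, and c = (b^2 - D)/(4a) must be an integer >= a.
Enumerate a = 1..35, b in [-a, a]:
  a=1: (1, 0, 962)  [1]
  a=2: (2, 0, 481)  [1]
  a=3: (3, -2, 321), (3, 2, 321)  [2]
  a=4..5: none
  a=6: (6, -4, 161), (6, 4, 161)  [2]
  a=7: (7, -4, 138), (7, 4, 138)  [2]
  a=8: none
  a=9: (9, -2, 107), (9, 2, 107)  [2]
  a=10..12: none
  a=13: (13, 0, 74)  [1]
  a=14: (14, -4, 69), (14, 4, 69)  [2]
  a=15..17: none
  a=18: (18, -16, 57), (18, 16, 57)  [2]
  a=19: (19, -16, 54), (19, 16, 54)  [2]
  a=20: none
  a=21: (21, -10, 47), (21, -4, 46), (21, 4, 46), (21, 10, 47)  [4]
  a=22: none
  a=23: (23, -4, 42), (23, 4, 42)  [2]
  a=24..25: none
  a=26: (26, 0, 37)  [1]
  a=27: (27, -16, 38), (27, 16, 38)  [2]
  a=28: none
  a=29: (29, -26, 39), (29, 26, 39)  [2]
  a=30..35: none
Total reduced forms: 1 + 1 + 2 + 2 + 2 + 2 + 1 + 2 + 2 + 2 + 4 + 2 + 1 + 2 + 2 = 28
h = 28

28


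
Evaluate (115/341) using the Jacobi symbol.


Compute (115/341) via quadratic reciprocity:
  reciprocity: (115/341) -> +(341/115)
  reduce: (111/115)
  reciprocity: (111/115) -> -(115/111)
  reduce: (4/111)
  pull out 2: (2/111) = +1  (since 111 mod 8 = 7)
  pull out 2: (2/111) = +1  (since 111 mod 8 = 7)
  (1/111) = 1
Product of signs = -1

-1


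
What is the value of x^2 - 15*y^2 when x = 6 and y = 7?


x^2 - d*y^2
= 6^2 - 15*7^2
= 36 - 735
= -699

-699


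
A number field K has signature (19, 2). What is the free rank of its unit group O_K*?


By Dirichlet's unit theorem:
rank = r1 + r2 - 1
= 19 + 2 - 1
= 20

20


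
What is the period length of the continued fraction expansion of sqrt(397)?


Run the CF algorithm for sqrt(397).
a_0 = floor(sqrt(397)) = 19; set m_0=0, q_0=1.
Recurrence: m' = q*a - m,  q' = (d - m'^2)/q,  a' = floor((a_0 + m')/q').
  step 1: m=19, q=36, a=1
  step 2: m=17, q=3, a=12
  step 3: m=19, q=12, a=3
  step 4: m=17, q=9, a=4
  step 5: m=19, q=4, a=9
  step 6: m=17, q=27, a=1
  step 7: m=10, q=11, a=2
  step 8: m=12, q=23, a=1
  step 9: m=11, q=12, a=2
  step 10: m=13, q=19, a=1
  step 11: m=6, q=19, a=1
  step 12: m=13, q=12, a=2
  step 13: m=11, q=23, a=1
  step 14: m=12, q=11, a=2
  step 15: m=10, q=27, a=1
  step 16: m=17, q=4, a=9
  step 17: m=19, q=9, a=4
  step 18: m=17, q=12, a=3
  step 19: m=19, q=3, a=12
  step 20: m=17, q=36, a=1
  step 21: m=19, q=1, a=38
a_21 = 2*a_0 = 38, so the period closes here.
sqrt(397) = [19; 1, 12, 3, 4, 9, 1, 2, 1, 2, 1, 1, 2, 1, 2, 1, 9, 4, 3, 12, 1, 38]
Period length = 21

21


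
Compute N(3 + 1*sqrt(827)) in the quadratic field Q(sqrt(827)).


N(a + b*sqrt(d)) = a^2 - d*b^2
= (3)^2 - (827)*(1)^2
= 9 - 827
= -818

-818


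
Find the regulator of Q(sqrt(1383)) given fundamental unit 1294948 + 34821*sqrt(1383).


epsilon = 1294948 + 34821*sqrt(1383)
= 2.5899e+06
R = ln(2.5899e+06)
= 14.7671

14.7671


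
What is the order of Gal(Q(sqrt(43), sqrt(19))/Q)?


The 2 square roots of distinct primes are multiplicatively independent over Q,
so [K:Q] = 2^2 and Gal(K/Q) is isomorphic to (Z/2Z)^2.
|Gal| = 2^2 = 4

4


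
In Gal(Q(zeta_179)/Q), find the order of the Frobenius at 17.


The Frobenius at p in Gal(Q(zeta_n)/Q) = (Z/nZ)* is the class of p, so its order is ord_179(17), the smallest k >= 1 with 17^k = 1 mod 179.
n = 179 = 179, phi(179) = 178; the order divides phi(n).
Divisors of 178: 1, 2, 89, 178
Repeated squaring mod 179: 17^1 = 17, 17^2 = 110, 17^4 = 107, 17^8 = 172, 17^16 = 49, 17^32 = 74, 17^64 = 106, 17^128 = 138
Test divisors in increasing order:
  k=1: 17^1 = 17 mod 179
  k=2: 17^2 = 110 mod 179
  k=89: 17^89 = 106 * 49 * 172 * 17 = 1 mod 179  <- first divisor giving 1
Order = 89

89


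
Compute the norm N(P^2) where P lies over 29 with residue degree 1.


N(P^a) = p^(a*f)
= 29^(2*1)
= 29^2
= 841

841


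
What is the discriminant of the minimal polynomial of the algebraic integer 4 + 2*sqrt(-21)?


The element 4 + 2*sqrt(-21) has minimal polynomial:
x^2 - 8*x + 100
Discriminant = (-8)^2 - 4*(100)
= 64 - 400
= -336

-336


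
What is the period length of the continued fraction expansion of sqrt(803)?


Run the CF algorithm for sqrt(803).
a_0 = floor(sqrt(803)) = 28; set m_0=0, q_0=1.
Recurrence: m' = q*a - m,  q' = (d - m'^2)/q,  a' = floor((a_0 + m')/q').
  step 1: m=28, q=19, a=2
  step 2: m=10, q=37, a=1
  step 3: m=27, q=2, a=27
  step 4: m=27, q=37, a=1
  step 5: m=10, q=19, a=2
  step 6: m=28, q=1, a=56
a_6 = 2*a_0 = 56, so the period closes here.
sqrt(803) = [28; 2, 1, 27, 1, 2, 56]
Period length = 6

6


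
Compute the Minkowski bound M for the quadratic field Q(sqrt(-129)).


d = -129, d mod 4 = 3, so disc(K) = 4d = -516; |disc(K)| = 516
Imaginary quadratic field, so n = 2, s = r2 = 1, r1 = 0
M = (n!/n^n) * (4/pi)^s * sqrt(|disc(K)|) = (2!/2^2) * (4/pi)^1 * sqrt(516)
= 0.5 * 1.273240 * 22.715633
= 14.4612

14.4612


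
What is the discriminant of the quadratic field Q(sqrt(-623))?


For K = Q(sqrt(d)) with d squarefree: disc(K) = d if d = 1 mod 4, and disc(K) = 4d if d = 2 or 3 mod 4.
Here d = -623, and d mod 4 = 1.
d = 1 mod 4 (O_K = Z[(1+sqrt(d))/2]), so disc(K) = d = -623

-623


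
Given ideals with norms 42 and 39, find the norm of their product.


N(IJ) = N(I) * N(J)
= 42 * 39
= 1638

1638


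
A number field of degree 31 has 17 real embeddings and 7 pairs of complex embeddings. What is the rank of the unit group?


By Dirichlet's unit theorem:
rank = r1 + r2 - 1
= 17 + 7 - 1
= 23

23


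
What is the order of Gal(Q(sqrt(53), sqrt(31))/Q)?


The 2 square roots of distinct primes are multiplicatively independent over Q,
so [K:Q] = 2^2 and Gal(K/Q) is isomorphic to (Z/2Z)^2.
|Gal| = 2^2 = 4

4


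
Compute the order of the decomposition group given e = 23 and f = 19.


|D_P| = e * f
= 23 * 19
= 437

437


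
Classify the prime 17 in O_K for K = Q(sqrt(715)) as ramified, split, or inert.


K = Q(sqrt(715)). Since d mod 4 = 3, disc(K) = 2860.
Check p | disc: 2860 mod 17 = 4.
p does not divide disc. Compute Legendre symbol (d/p):
1^((17-1)/2) mod 17 = 1
(d/p) = 1, so p splits: (p) = P*P' with e=1, f=1, g=2.
Therefore p is split.

split


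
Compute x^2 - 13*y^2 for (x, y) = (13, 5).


x^2 - d*y^2
= 13^2 - 13*5^2
= 169 - 325
= -156

-156


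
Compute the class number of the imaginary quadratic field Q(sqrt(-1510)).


K = Q(sqrt(-1510)). d mod 4 = 2, so D = disc(K) = 4d = -6040
h(K) equals the number of primitive reduced positive-definite forms (a, b, c) = a*x^2 + b*x*y + c*y^2 with b^2 - 4ac = D,
where reduced means |b| <= a <= c, with b >= 0 whenever |b| = a or a = c, and primitive means gcd(a, b, c) = 1.
Reduced forces 3a^2 <= |D| = 6040, so 1 <= a <= 44; b must have the parity of D, and c = (b^2 - D)/(4a) must be an integer >= a.
Enumerate a = 1..44, b in [-a, a]:
  a=1: (1, 0, 1510)  [1]
  a=2: (2, 0, 755)  [1]
  a=3..4: none
  a=5: (5, 0, 302)  [1]
  a=6: none
  a=7: (7, -6, 217), (7, 6, 217)  [2]
  a=8..9: none
  a=10: (10, 0, 151)  [1]
  a=11..13: none
  a=14: (14, -8, 109), (14, 8, 109)  [2]
  a=15..22: none
  a=23: (23, -20, 70), (23, 20, 70)  [2]
  a=24..30: none
  a=31: (31, -6, 49), (31, 6, 49)  [2]
  a=32..34: none
  a=35: (35, -20, 46), (35, 20, 46)  [2]
  a=36: none
  a=37: (37, -18, 43), (37, 18, 43)  [2]
  a=38..44: none
Total reduced forms: 1 + 1 + 1 + 2 + 1 + 2 + 2 + 2 + 2 + 2 = 16
h = 16

16


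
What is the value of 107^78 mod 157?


p = 157 is prime and the exponent is (p-1)/2 = 78, so by Euler's criterion 107^78 = (107/157) = +1 or -1 mod 157.
Compute by square-and-multiply:
  78 = 64 + 8 + 4 + 2 (binary 1001110)
  Repeated squaring mod 157: 107^1 = 107, 107^2 = 145, 107^4 = 144, 107^8 = 12, 107^16 = 144, 107^32 = 12, 107^64 = 144
  107^78 = 107^64 * 107^8 * 107^4 * 107^2 = 144 * 12 * 144 * 145 mod 157
    144 * 12 = 1728 = 1 mod 157
    1 * 144 = 144 = 144 mod 157
    144 * 145 = 20880 = 156 mod 157
  107^78 = 156 mod 157
Result 156 = p - 1 = -1 mod 157: 107 is a quadratic non-residue mod 157. As a residue in [0, p-1] the value is 156.
107^78 mod 157 = 156

156


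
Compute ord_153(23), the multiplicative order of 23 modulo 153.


We want ord_153(23), the smallest k >= 1 with 23^k = 1 mod 153.
n = 153 = 3^2 * 17, phi(153) = 96; the order divides phi(n).
Divisors of 96: 1, 2, 3, 4, 6, 8, 12, 16, 24, 32, 48, 96
Repeated squaring mod 153: 23^1 = 23, 23^2 = 70, 23^4 = 4, 23^8 = 16, 23^16 = 103, 23^32 = 52, 23^64 = 103
Test divisors in increasing order:
  k=1: 23^1 = 23 mod 153
  k=2: 23^2 = 70 mod 153
  k=3: 23^3 = 70 * 23 = 80 mod 153
  k=4: 23^4 = 4 mod 153
  k=6: 23^6 = 4 * 70 = 127 mod 153
  k=8: 23^8 = 16 mod 153
  k=12: 23^12 = 16 * 4 = 64 mod 153
  k=16: 23^16 = 103 mod 153
  k=24: 23^24 = 103 * 16 = 118 mod 153
  k=32: 23^32 = 52 mod 153
  k=48: 23^48 = 52 * 103 = 1 mod 153  <- first divisor giving 1
Order = 48

48


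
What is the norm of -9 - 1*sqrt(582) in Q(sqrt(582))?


N(a + b*sqrt(d)) = a^2 - d*b^2
= (-9)^2 - (582)*(-1)^2
= 81 - 582
= -501

-501


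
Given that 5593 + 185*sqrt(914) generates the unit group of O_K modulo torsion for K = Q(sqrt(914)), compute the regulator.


epsilon = 5593 + 185*sqrt(914)
= 11186.0001
R = ln(11186.0001)
= 9.3224

9.3224


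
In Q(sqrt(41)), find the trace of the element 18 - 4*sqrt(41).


Tr(a + b*sqrt(d)) = (a + b*sqrt(d)) + (a - b*sqrt(d)) = 2a
= 2 * (18)
= 36

36


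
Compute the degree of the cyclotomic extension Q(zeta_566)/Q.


The degree equals Euler's totient phi(566).
566 = 2 * 283
phi(566) = 282

282


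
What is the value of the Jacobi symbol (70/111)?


Compute (70/111) via quadratic reciprocity:
  pull out 2: (2/111) = +1  (since 111 mod 8 = 7)
  reciprocity: (35/111) -> -(111/35)
  reduce: (6/35)
  pull out 2: (2/35) = -1  (since 35 mod 8 = 3)
  reciprocity: (3/35) -> -(35/3)
  reduce: (2/3)
  pull out 2: (2/3) = -1  (since 3 mod 8 = 3)
  (1/3) = 1
Product of signs = 1

1


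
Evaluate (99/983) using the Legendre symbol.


p = 983 is prime, so compute (99/983) with the reciprocity algorithm (Jacobi-symbol steps: pull out 2s via (2/n), flip via reciprocity, reduce):
  reciprocity: (99/983) -> -(983/99)
  reduce: (92/99)
  pull out 2: (2/99) = -1  (since 99 mod 8 = 3)
  pull out 2: (2/99) = -1  (since 99 mod 8 = 3)
  reciprocity: (23/99) -> -(99/23)
  reduce: (7/23)
  reciprocity: (7/23) -> -(23/7)
  reduce: (2/7)
  pull out 2: (2/7) = +1  (since 7 mod 8 = 7)
  (1/7) = 1
Product of signs = -1
(99/983) = -1

-1


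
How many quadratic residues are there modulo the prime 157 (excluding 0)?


For prime p, the number of non-zero quadratic residues is (p-1)/2.
= (157-1)/2
= 78

78


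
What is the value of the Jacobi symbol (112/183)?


Compute (112/183) via quadratic reciprocity:
  pull out 2: (2/183) = +1  (since 183 mod 8 = 7)
  pull out 2: (2/183) = +1  (since 183 mod 8 = 7)
  pull out 2: (2/183) = +1  (since 183 mod 8 = 7)
  pull out 2: (2/183) = +1  (since 183 mod 8 = 7)
  reciprocity: (7/183) -> -(183/7)
  reduce: (1/7)
  (1/7) = 1
Product of signs = -1

-1


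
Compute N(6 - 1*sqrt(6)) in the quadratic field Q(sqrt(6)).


N(a + b*sqrt(d)) = a^2 - d*b^2
= (6)^2 - (6)*(-1)^2
= 36 - 6
= 30

30


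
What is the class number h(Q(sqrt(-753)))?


K = Q(sqrt(-753)). d mod 4 = 3, so D = disc(K) = 4d = -3012
h(K) equals the number of primitive reduced positive-definite forms (a, b, c) = a*x^2 + b*x*y + c*y^2 with b^2 - 4ac = D,
where reduced means |b| <= a <= c, with b >= 0 whenever |b| = a or a = c, and primitive means gcd(a, b, c) = 1.
Reduced forces 3a^2 <= |D| = 3012, so 1 <= a <= 31; b must have the parity of D, and c = (b^2 - D)/(4a) must be an integer >= a.
Enumerate a = 1..31, b in [-a, a]:
  a=1: (1, 0, 753)  [1]
  a=2: (2, 2, 377)  [1]
  a=3: (3, 0, 251)  [1]
  a=4..5: none
  a=6: (6, 6, 127)  [1]
  a=7..12: none
  a=13: (13, -2, 58), (13, 2, 58)  [2]
  a=14..18: none
  a=19: (19, -16, 43), (19, 16, 43)  [2]
  a=20..22: none
  a=23: (23, -22, 38), (23, 22, 38)  [2]
  a=24..25: none
  a=26: (26, -2, 29), (26, 2, 29)  [2]
  a=27..31: none
Total reduced forms: 1 + 1 + 1 + 1 + 2 + 2 + 2 + 2 = 12
h = 12

12


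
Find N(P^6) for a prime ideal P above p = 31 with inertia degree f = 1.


N(P^a) = p^(a*f)
= 31^(6*1)
= 31^6
= 887503681

887503681


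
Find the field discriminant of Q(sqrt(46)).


For K = Q(sqrt(d)) with d squarefree: disc(K) = d if d = 1 mod 4, and disc(K) = 4d if d = 2 or 3 mod 4.
Here d = 46, and d mod 4 = 2.
d = 2 mod 4, not 1 (O_K = Z[sqrt(d)]), so disc(K) = 4d = 4 * (46) = 184

184


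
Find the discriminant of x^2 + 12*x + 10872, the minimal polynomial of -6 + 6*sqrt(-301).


The element -6 + 6*sqrt(-301) has minimal polynomial:
x^2 + 12*x + 10872
Discriminant = (12)^2 - 4*(10872)
= 144 - 43488
= -43344

-43344


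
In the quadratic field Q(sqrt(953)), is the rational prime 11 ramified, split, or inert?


K = Q(sqrt(953)). Since d mod 4 = 1, disc(K) = 953.
Check p | disc: 953 mod 11 = 7.
p does not divide disc. Compute Legendre symbol (d/p):
7^((11-1)/2) mod 11 = -1
(d/p) = -1, so p is inert: (p) stays prime with e=1, f=2, g=1.
Therefore p is inert.

inert


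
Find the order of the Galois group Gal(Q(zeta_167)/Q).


|Gal(Q(zeta_167)/Q)| = phi(167)
= 166

166


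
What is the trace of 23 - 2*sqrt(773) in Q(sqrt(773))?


Tr(a + b*sqrt(d)) = (a + b*sqrt(d)) + (a - b*sqrt(d)) = 2a
= 2 * (23)
= 46

46


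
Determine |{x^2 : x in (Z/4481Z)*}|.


For prime p, the number of non-zero quadratic residues is (p-1)/2.
= (4481-1)/2
= 2240

2240


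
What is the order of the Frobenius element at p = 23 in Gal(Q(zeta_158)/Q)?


The Frobenius at p in Gal(Q(zeta_n)/Q) = (Z/nZ)* is the class of p, so its order is ord_158(23), the smallest k >= 1 with 23^k = 1 mod 158.
n = 158 = 2 * 79, phi(158) = 78; the order divides phi(n).
Divisors of 78: 1, 2, 3, 6, 13, 26, 39, 78
Repeated squaring mod 158: 23^1 = 23, 23^2 = 55, 23^4 = 23, 23^8 = 55, 23^16 = 23, 23^32 = 55, 23^64 = 23
Test divisors in increasing order:
  k=1: 23^1 = 23 mod 158
  k=2: 23^2 = 55 mod 158
  k=3: 23^3 = 55 * 23 = 1 mod 158  <- first divisor giving 1
Order = 3

3


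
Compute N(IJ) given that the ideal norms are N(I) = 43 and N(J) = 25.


N(IJ) = N(I) * N(J)
= 43 * 25
= 1075

1075


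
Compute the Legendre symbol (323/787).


p = 787 is prime, so compute (323/787) with the reciprocity algorithm (Jacobi-symbol steps: pull out 2s via (2/n), flip via reciprocity, reduce):
  reciprocity: (323/787) -> -(787/323)
  reduce: (141/323)
  reciprocity: (141/323) -> +(323/141)
  reduce: (41/141)
  reciprocity: (41/141) -> +(141/41)
  reduce: (18/41)
  pull out 2: (2/41) = +1  (since 41 mod 8 = 1)
  reciprocity: (9/41) -> +(41/9)
  reduce: (5/9)
  reciprocity: (5/9) -> +(9/5)
  reduce: (4/5)
  pull out 2: (2/5) = -1  (since 5 mod 8 = 5)
  pull out 2: (2/5) = -1  (since 5 mod 8 = 5)
  (1/5) = 1
Product of signs = -1
(323/787) = -1

-1


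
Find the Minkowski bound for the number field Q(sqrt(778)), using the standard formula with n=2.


d = 778, d mod 4 = 2, so disc(K) = 4d = 3112; |disc(K)| = 3112
Real quadratic field, so n = 2, s = r2 = 0, r1 = 2
M = (n!/n^n) * (4/pi)^s * sqrt(|disc(K)|) = (2!/2^2) * (4/pi)^0 * sqrt(3112)
= 0.5 * 1.000000 * 55.785303
= 27.8927

27.8927


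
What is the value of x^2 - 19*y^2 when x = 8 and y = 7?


x^2 - d*y^2
= 8^2 - 19*7^2
= 64 - 931
= -867

-867


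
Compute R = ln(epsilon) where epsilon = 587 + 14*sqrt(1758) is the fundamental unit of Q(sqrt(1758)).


epsilon = 587 + 14*sqrt(1758)
= 1173.9991
R = ln(1173.9991)
= 7.0682

7.0682


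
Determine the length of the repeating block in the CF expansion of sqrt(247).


Run the CF algorithm for sqrt(247).
a_0 = floor(sqrt(247)) = 15; set m_0=0, q_0=1.
Recurrence: m' = q*a - m,  q' = (d - m'^2)/q,  a' = floor((a_0 + m')/q').
  step 1: m=15, q=22, a=1
  step 2: m=7, q=9, a=2
  step 3: m=11, q=14, a=1
  step 4: m=3, q=17, a=1
  step 5: m=14, q=3, a=9
  step 6: m=13, q=26, a=1
  step 7: m=13, q=3, a=9
  step 8: m=14, q=17, a=1
  step 9: m=3, q=14, a=1
  step 10: m=11, q=9, a=2
  step 11: m=7, q=22, a=1
  step 12: m=15, q=1, a=30
a_12 = 2*a_0 = 30, so the period closes here.
sqrt(247) = [15; 1, 2, 1, 1, 9, 1, 9, 1, 1, 2, 1, 30]
Period length = 12

12


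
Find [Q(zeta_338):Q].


The degree equals Euler's totient phi(338).
338 = 2 * 13^2
phi(338) = 156

156


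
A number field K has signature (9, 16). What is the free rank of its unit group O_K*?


By Dirichlet's unit theorem:
rank = r1 + r2 - 1
= 9 + 16 - 1
= 24

24


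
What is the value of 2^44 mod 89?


p = 89 is prime and the exponent is (p-1)/2 = 44, so by Euler's criterion 2^44 = (2/89) = +1 or -1 mod 89.
Compute by square-and-multiply:
  44 = 32 + 8 + 4 (binary 101100)
  Repeated squaring mod 89: 2^1 = 2, 2^2 = 4, 2^4 = 16, 2^8 = 78, 2^16 = 32, 2^32 = 45
  2^44 = 2^32 * 2^8 * 2^4 = 45 * 78 * 16 mod 89
    45 * 78 = 3510 = 39 mod 89
    39 * 16 = 624 = 1 mod 89
  2^44 = 1 mod 89
Result 1: 2 is a quadratic residue mod 89.
2^44 mod 89 = 1

1


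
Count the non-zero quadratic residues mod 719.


For prime p, the number of non-zero quadratic residues is (p-1)/2.
= (719-1)/2
= 359

359


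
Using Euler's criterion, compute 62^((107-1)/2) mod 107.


p = 107 is prime and the exponent is (p-1)/2 = 53, so by Euler's criterion 62^53 = (62/107) = +1 or -1 mod 107.
Compute by square-and-multiply:
  53 = 32 + 16 + 4 + 1 (binary 110101)
  Repeated squaring mod 107: 62^1 = 62, 62^2 = 99, 62^4 = 64, 62^8 = 30, 62^16 = 44, 62^32 = 10
  62^53 = 62^32 * 62^16 * 62^4 * 62^1 = 10 * 44 * 64 * 62 mod 107
    10 * 44 = 440 = 12 mod 107
    12 * 64 = 768 = 19 mod 107
    19 * 62 = 1178 = 1 mod 107
  62^53 = 1 mod 107
Result 1: 62 is a quadratic residue mod 107.
62^53 mod 107 = 1

1


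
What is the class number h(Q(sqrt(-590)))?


K = Q(sqrt(-590)). d mod 4 = 2, so D = disc(K) = 4d = -2360
h(K) equals the number of primitive reduced positive-definite forms (a, b, c) = a*x^2 + b*x*y + c*y^2 with b^2 - 4ac = D,
where reduced means |b| <= a <= c, with b >= 0 whenever |b| = a or a = c, and primitive means gcd(a, b, c) = 1.
Reduced forces 3a^2 <= |D| = 2360, so 1 <= a <= 28; b must have the parity of D, and c = (b^2 - D)/(4a) must be an integer >= a.
Enumerate a = 1..28, b in [-a, a]:
  a=1: (1, 0, 590)  [1]
  a=2: (2, 0, 295)  [1]
  a=3: (3, -2, 197), (3, 2, 197)  [2]
  a=4: none
  a=5: (5, 0, 118)  [1]
  a=6: (6, -4, 99), (6, 4, 99)  [2]
  a=7..8: none
  a=9: (9, -4, 66), (9, 4, 66)  [2]
  a=10: (10, 0, 59)  [1]
  a=11: (11, -4, 54), (11, 4, 54)  [2]
  a=12..14: none
  a=15: (15, -10, 41), (15, 10, 41)  [2]
  a=16..17: none
  a=18: (18, -4, 33), (18, 4, 33)  [2]
  a=19..21: none
  a=22: (22, -4, 27), (22, 4, 27)  [2]
  a=23: (23, -20, 30), (23, 20, 30)  [2]
  a=24..28: none
Total reduced forms: 1 + 1 + 2 + 1 + 2 + 2 + 1 + 2 + 2 + 2 + 2 + 2 = 20
h = 20

20


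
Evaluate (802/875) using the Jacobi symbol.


Compute (802/875) via quadratic reciprocity:
  pull out 2: (2/875) = -1  (since 875 mod 8 = 3)
  reciprocity: (401/875) -> +(875/401)
  reduce: (73/401)
  reciprocity: (73/401) -> +(401/73)
  reduce: (36/73)
  pull out 2: (2/73) = +1  (since 73 mod 8 = 1)
  pull out 2: (2/73) = +1  (since 73 mod 8 = 1)
  reciprocity: (9/73) -> +(73/9)
  reduce: (1/9)
  (1/9) = 1
Product of signs = -1

-1


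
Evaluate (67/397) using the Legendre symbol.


p = 397 is prime, so compute (67/397) with the reciprocity algorithm (Jacobi-symbol steps: pull out 2s via (2/n), flip via reciprocity, reduce):
  reciprocity: (67/397) -> +(397/67)
  reduce: (62/67)
  pull out 2: (2/67) = -1  (since 67 mod 8 = 3)
  reciprocity: (31/67) -> -(67/31)
  reduce: (5/31)
  reciprocity: (5/31) -> +(31/5)
  reduce: (1/5)
  (1/5) = 1
Product of signs = 1
(67/397) = 1

1


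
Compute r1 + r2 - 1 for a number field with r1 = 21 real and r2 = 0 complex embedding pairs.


By Dirichlet's unit theorem:
rank = r1 + r2 - 1
= 21 + 0 - 1
= 20

20


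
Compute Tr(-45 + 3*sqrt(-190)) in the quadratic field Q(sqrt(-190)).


Tr(a + b*sqrt(d)) = (a + b*sqrt(d)) + (a - b*sqrt(d)) = 2a
= 2 * (-45)
= -90

-90


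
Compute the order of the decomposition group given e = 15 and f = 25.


|D_P| = e * f
= 15 * 25
= 375

375


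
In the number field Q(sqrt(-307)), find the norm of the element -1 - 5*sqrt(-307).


N(a + b*sqrt(d)) = a^2 - d*b^2
= (-1)^2 - (-307)*(-5)^2
= 1 + 7675
= 7676

7676


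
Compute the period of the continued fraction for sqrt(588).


Run the CF algorithm for sqrt(588).
a_0 = floor(sqrt(588)) = 24; set m_0=0, q_0=1.
Recurrence: m' = q*a - m,  q' = (d - m'^2)/q,  a' = floor((a_0 + m')/q').
  step 1: m=24, q=12, a=4
  step 2: m=24, q=1, a=48
a_2 = 2*a_0 = 48, so the period closes here.
sqrt(588) = [24; 4, 48]
Period length = 2

2


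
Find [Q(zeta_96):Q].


The degree equals Euler's totient phi(96).
96 = 2^5 * 3
phi(96) = 32

32


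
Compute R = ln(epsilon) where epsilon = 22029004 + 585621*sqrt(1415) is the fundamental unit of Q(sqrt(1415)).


epsilon = 22029004 + 585621*sqrt(1415)
= 4.4058e+07
R = ln(4.4058e+07)
= 17.6010

17.6010


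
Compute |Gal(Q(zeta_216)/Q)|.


|Gal(Q(zeta_216)/Q)| = phi(216)
= 72

72


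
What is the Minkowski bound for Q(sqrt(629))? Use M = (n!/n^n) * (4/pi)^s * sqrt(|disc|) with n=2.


d = 629, d mod 4 = 1, so disc(K) = d = 629; |disc(K)| = 629
Real quadratic field, so n = 2, s = r2 = 0, r1 = 2
M = (n!/n^n) * (4/pi)^s * sqrt(|disc(K)|) = (2!/2^2) * (4/pi)^0 * sqrt(629)
= 0.5 * 1.000000 * 25.079872
= 12.5399

12.5399


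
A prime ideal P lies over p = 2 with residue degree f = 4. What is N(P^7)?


N(P^a) = p^(a*f)
= 2^(7*4)
= 2^28
= 268435456

268435456


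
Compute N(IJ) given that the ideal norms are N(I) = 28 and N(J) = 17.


N(IJ) = N(I) * N(J)
= 28 * 17
= 476

476


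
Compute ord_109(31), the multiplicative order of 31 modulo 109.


We want ord_109(31), the smallest k >= 1 with 31^k = 1 mod 109.
n = 109 = 109, phi(109) = 108; the order divides phi(n).
Divisors of 108: 1, 2, 3, 4, 6, 9, 12, 18, 27, 36, 54, 108
Repeated squaring mod 109: 31^1 = 31, 31^2 = 89, 31^4 = 73, 31^8 = 97, 31^16 = 35, 31^32 = 26, 31^64 = 22
Test divisors in increasing order:
  k=1: 31^1 = 31 mod 109
  k=2: 31^2 = 89 mod 109
  k=3: 31^3 = 89 * 31 = 34 mod 109
  k=4: 31^4 = 73 mod 109
  k=6: 31^6 = 73 * 89 = 66 mod 109
  k=9: 31^9 = 97 * 31 = 64 mod 109
  k=12: 31^12 = 97 * 73 = 105 mod 109
  k=18: 31^18 = 35 * 89 = 63 mod 109
  k=27: 31^27 = 35 * 97 * 89 * 31 = 108 mod 109
  k=36: 31^36 = 26 * 73 = 45 mod 109
  k=54: 31^54 = 26 * 35 * 73 * 89 = 1 mod 109  <- first divisor giving 1
Order = 54

54


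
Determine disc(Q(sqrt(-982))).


For K = Q(sqrt(d)) with d squarefree: disc(K) = d if d = 1 mod 4, and disc(K) = 4d if d = 2 or 3 mod 4.
Here d = -982, and d mod 4 = 2.
d = 2 mod 4, not 1 (O_K = Z[sqrt(d)]), so disc(K) = 4d = 4 * (-982) = -3928

-3928


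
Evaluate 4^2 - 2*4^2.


x^2 - d*y^2
= 4^2 - 2*4^2
= 16 - 32
= -16

-16


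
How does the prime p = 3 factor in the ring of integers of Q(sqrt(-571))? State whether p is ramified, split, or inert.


K = Q(sqrt(-571)). Since d mod 4 = 1, disc(K) = -571.
Check p | disc: -571 mod 3 = 2.
p does not divide disc. Compute Legendre symbol (d/p):
2^((3-1)/2) mod 3 = -1
(d/p) = -1, so p is inert: (p) stays prime with e=1, f=2, g=1.
Therefore p is inert.

inert


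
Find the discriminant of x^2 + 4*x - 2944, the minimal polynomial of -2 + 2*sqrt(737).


The element -2 + 2*sqrt(737) has minimal polynomial:
x^2 + 4*x - 2944
Discriminant = (4)^2 - 4*(-2944)
= 16 + 11776
= 11792

11792


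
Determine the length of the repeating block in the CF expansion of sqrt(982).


Run the CF algorithm for sqrt(982).
a_0 = floor(sqrt(982)) = 31; set m_0=0, q_0=1.
Recurrence: m' = q*a - m,  q' = (d - m'^2)/q,  a' = floor((a_0 + m')/q').
  step 1: m=31, q=21, a=2
  step 2: m=11, q=41, a=1
  step 3: m=30, q=2, a=30
  step 4: m=30, q=41, a=1
  step 5: m=11, q=21, a=2
  step 6: m=31, q=1, a=62
a_6 = 2*a_0 = 62, so the period closes here.
sqrt(982) = [31; 2, 1, 30, 1, 2, 62]
Period length = 6

6


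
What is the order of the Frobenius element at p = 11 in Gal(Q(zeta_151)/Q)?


The Frobenius at p in Gal(Q(zeta_n)/Q) = (Z/nZ)* is the class of p, so its order is ord_151(11), the smallest k >= 1 with 11^k = 1 mod 151.
n = 151 = 151, phi(151) = 150; the order divides phi(n).
Divisors of 150: 1, 2, 3, 5, 6, 10, 15, 25, 30, 50, 75, 150
Repeated squaring mod 151: 11^1 = 11, 11^2 = 121, 11^4 = 145, 11^8 = 36, 11^16 = 88, 11^32 = 43, 11^64 = 37, 11^128 = 10
Test divisors in increasing order:
  k=1: 11^1 = 11 mod 151
  k=2: 11^2 = 121 mod 151
  k=3: 11^3 = 121 * 11 = 123 mod 151
  k=5: 11^5 = 145 * 11 = 85 mod 151
  k=6: 11^6 = 145 * 121 = 29 mod 151
  k=10: 11^10 = 36 * 121 = 128 mod 151
  k=15: 11^15 = 36 * 145 * 121 * 11 = 8 mod 151
  k=25: 11^25 = 88 * 36 * 11 = 118 mod 151
  k=30: 11^30 = 88 * 36 * 145 * 121 = 64 mod 151
  k=50: 11^50 = 43 * 88 * 121 = 32 mod 151
  k=75: 11^75 = 37 * 36 * 121 * 11 = 1 mod 151  <- first divisor giving 1
Order = 75

75


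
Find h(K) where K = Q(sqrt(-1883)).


K = Q(sqrt(-1883)). d mod 4 = 1, so D = disc(K) = d = -1883
h(K) equals the number of primitive reduced positive-definite forms (a, b, c) = a*x^2 + b*x*y + c*y^2 with b^2 - 4ac = D,
where reduced means |b| <= a <= c, with b >= 0 whenever |b| = a or a = c, and primitive means gcd(a, b, c) = 1.
Reduced forces 3a^2 <= |D| = 1883, so 1 <= a <= 25; b must have the parity of D, and c = (b^2 - D)/(4a) must be an integer >= a.
Enumerate a = 1..25, b in [-a, a]:
  a=1: (1, 1, 471)  [1]
  a=2: none
  a=3: (3, -1, 157), (3, 1, 157)  [2]
  a=4..6: none
  a=7: (7, 7, 69)  [1]
  a=8: none
  a=9: (9, -5, 53), (9, 5, 53)  [2]
  a=10: none
  a=11: (11, -3, 43), (11, 3, 43)  [2]
  a=12..16: none
  a=17: (17, -15, 31), (17, 15, 31)  [2]
  a=18: none
  a=19: (19, -13, 27), (19, 13, 27)  [2]
  a=20: none
  a=21: (21, -7, 23), (21, 7, 23)  [2]
  a=22..25: none
Total reduced forms: 1 + 2 + 1 + 2 + 2 + 2 + 2 + 2 = 14
h = 14

14


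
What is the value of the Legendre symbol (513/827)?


p = 827 is prime, so compute (513/827) with the reciprocity algorithm (Jacobi-symbol steps: pull out 2s via (2/n), flip via reciprocity, reduce):
  reciprocity: (513/827) -> +(827/513)
  reduce: (314/513)
  pull out 2: (2/513) = +1  (since 513 mod 8 = 1)
  reciprocity: (157/513) -> +(513/157)
  reduce: (42/157)
  pull out 2: (2/157) = -1  (since 157 mod 8 = 5)
  reciprocity: (21/157) -> +(157/21)
  reduce: (10/21)
  pull out 2: (2/21) = -1  (since 21 mod 8 = 5)
  reciprocity: (5/21) -> +(21/5)
  reduce: (1/5)
  (1/5) = 1
Product of signs = 1
(513/827) = 1

1


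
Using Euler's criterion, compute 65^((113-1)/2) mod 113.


p = 113 is prime and the exponent is (p-1)/2 = 56, so by Euler's criterion 65^56 = (65/113) = +1 or -1 mod 113.
Compute by square-and-multiply:
  56 = 32 + 16 + 8 (binary 111000)
  Repeated squaring mod 113: 65^1 = 65, 65^2 = 44, 65^4 = 15, 65^8 = 112, 65^16 = 1, 65^32 = 1
  65^56 = 65^32 * 65^16 * 65^8 = 1 * 1 * 112 mod 113
    1 * 1 = 1 = 1 mod 113
    1 * 112 = 112 = 112 mod 113
  65^56 = 112 mod 113
Result 112 = p - 1 = -1 mod 113: 65 is a quadratic non-residue mod 113. As a residue in [0, p-1] the value is 112.
65^56 mod 113 = 112

112


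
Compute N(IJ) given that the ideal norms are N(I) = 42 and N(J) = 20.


N(IJ) = N(I) * N(J)
= 42 * 20
= 840

840


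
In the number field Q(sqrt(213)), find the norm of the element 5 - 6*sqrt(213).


N(a + b*sqrt(d)) = a^2 - d*b^2
= (5)^2 - (213)*(-6)^2
= 25 - 7668
= -7643

-7643


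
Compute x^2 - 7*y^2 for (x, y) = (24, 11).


x^2 - d*y^2
= 24^2 - 7*11^2
= 576 - 847
= -271

-271


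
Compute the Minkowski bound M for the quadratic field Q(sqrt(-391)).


d = -391, d mod 4 = 1, so disc(K) = d = -391; |disc(K)| = 391
Imaginary quadratic field, so n = 2, s = r2 = 1, r1 = 0
M = (n!/n^n) * (4/pi)^s * sqrt(|disc(K)|) = (2!/2^2) * (4/pi)^1 * sqrt(391)
= 0.5 * 1.273240 * 19.773720
= 12.5883

12.5883


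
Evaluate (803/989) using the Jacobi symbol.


Compute (803/989) via quadratic reciprocity:
  reciprocity: (803/989) -> +(989/803)
  reduce: (186/803)
  pull out 2: (2/803) = -1  (since 803 mod 8 = 3)
  reciprocity: (93/803) -> +(803/93)
  reduce: (59/93)
  reciprocity: (59/93) -> +(93/59)
  reduce: (34/59)
  pull out 2: (2/59) = -1  (since 59 mod 8 = 3)
  reciprocity: (17/59) -> +(59/17)
  reduce: (8/17)
  pull out 2: (2/17) = +1  (since 17 mod 8 = 1)
  pull out 2: (2/17) = +1  (since 17 mod 8 = 1)
  pull out 2: (2/17) = +1  (since 17 mod 8 = 1)
  (1/17) = 1
Product of signs = 1

1


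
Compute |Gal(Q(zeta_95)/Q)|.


|Gal(Q(zeta_95)/Q)| = phi(95)
= 72

72


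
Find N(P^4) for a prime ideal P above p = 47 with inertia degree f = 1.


N(P^a) = p^(a*f)
= 47^(4*1)
= 47^4
= 4879681

4879681


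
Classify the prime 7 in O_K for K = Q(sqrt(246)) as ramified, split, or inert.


K = Q(sqrt(246)). Since d mod 4 = 2, disc(K) = 984.
Check p | disc: 984 mod 7 = 4.
p does not divide disc. Compute Legendre symbol (d/p):
1^((7-1)/2) mod 7 = 1
(d/p) = 1, so p splits: (p) = P*P' with e=1, f=1, g=2.
Therefore p is split.

split


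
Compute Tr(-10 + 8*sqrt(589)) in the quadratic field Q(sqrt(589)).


Tr(a + b*sqrt(d)) = (a + b*sqrt(d)) + (a - b*sqrt(d)) = 2a
= 2 * (-10)
= -20

-20


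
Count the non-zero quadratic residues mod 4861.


For prime p, the number of non-zero quadratic residues is (p-1)/2.
= (4861-1)/2
= 2430

2430


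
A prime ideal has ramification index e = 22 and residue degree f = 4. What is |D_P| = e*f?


|D_P| = e * f
= 22 * 4
= 88

88


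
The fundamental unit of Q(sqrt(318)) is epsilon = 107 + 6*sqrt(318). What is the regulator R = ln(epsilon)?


epsilon = 107 + 6*sqrt(318)
= 213.9953
R = ln(213.9953)
= 5.3660

5.3660


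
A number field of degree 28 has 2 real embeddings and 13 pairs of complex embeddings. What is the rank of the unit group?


By Dirichlet's unit theorem:
rank = r1 + r2 - 1
= 2 + 13 - 1
= 14

14


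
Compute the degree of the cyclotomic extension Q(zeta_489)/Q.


The degree equals Euler's totient phi(489).
489 = 3 * 163
phi(489) = 324

324


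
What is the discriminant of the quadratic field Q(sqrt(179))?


For K = Q(sqrt(d)) with d squarefree: disc(K) = d if d = 1 mod 4, and disc(K) = 4d if d = 2 or 3 mod 4.
Here d = 179, and d mod 4 = 3.
d = 3 mod 4, not 1 (O_K = Z[sqrt(d)]), so disc(K) = 4d = 4 * (179) = 716

716


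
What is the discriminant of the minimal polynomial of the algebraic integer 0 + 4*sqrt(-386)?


The element 0 + 4*sqrt(-386) has minimal polynomial:
x^2 + 0*x + 6176
Discriminant = (0)^2 - 4*(6176)
= 0 - 24704
= -24704

-24704


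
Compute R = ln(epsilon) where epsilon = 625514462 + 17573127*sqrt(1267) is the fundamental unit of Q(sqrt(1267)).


epsilon = 625514462 + 17573127*sqrt(1267)
= 1.2510e+09
R = ln(1.2510e+09)
= 20.9472

20.9472


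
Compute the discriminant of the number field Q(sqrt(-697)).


For K = Q(sqrt(d)) with d squarefree: disc(K) = d if d = 1 mod 4, and disc(K) = 4d if d = 2 or 3 mod 4.
Here d = -697, and d mod 4 = 3.
d = 3 mod 4, not 1 (O_K = Z[sqrt(d)]), so disc(K) = 4d = 4 * (-697) = -2788

-2788


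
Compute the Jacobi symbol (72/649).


Compute (72/649) via quadratic reciprocity:
  pull out 2: (2/649) = +1  (since 649 mod 8 = 1)
  pull out 2: (2/649) = +1  (since 649 mod 8 = 1)
  pull out 2: (2/649) = +1  (since 649 mod 8 = 1)
  reciprocity: (9/649) -> +(649/9)
  reduce: (1/9)
  (1/9) = 1
Product of signs = 1

1


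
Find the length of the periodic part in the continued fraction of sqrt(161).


Run the CF algorithm for sqrt(161).
a_0 = floor(sqrt(161)) = 12; set m_0=0, q_0=1.
Recurrence: m' = q*a - m,  q' = (d - m'^2)/q,  a' = floor((a_0 + m')/q').
  step 1: m=12, q=17, a=1
  step 2: m=5, q=8, a=2
  step 3: m=11, q=5, a=4
  step 4: m=9, q=16, a=1
  step 5: m=7, q=7, a=2
  step 6: m=7, q=16, a=1
  step 7: m=9, q=5, a=4
  step 8: m=11, q=8, a=2
  step 9: m=5, q=17, a=1
  step 10: m=12, q=1, a=24
a_10 = 2*a_0 = 24, so the period closes here.
sqrt(161) = [12; 1, 2, 4, 1, 2, 1, 4, 2, 1, 24]
Period length = 10

10


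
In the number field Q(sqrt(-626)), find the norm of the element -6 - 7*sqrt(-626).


N(a + b*sqrt(d)) = a^2 - d*b^2
= (-6)^2 - (-626)*(-7)^2
= 36 + 30674
= 30710

30710


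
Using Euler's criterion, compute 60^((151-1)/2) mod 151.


p = 151 is prime and the exponent is (p-1)/2 = 75, so by Euler's criterion 60^75 = (60/151) = +1 or -1 mod 151.
Compute by square-and-multiply:
  75 = 64 + 8 + 2 + 1 (binary 1001011)
  Repeated squaring mod 151: 60^1 = 60, 60^2 = 127, 60^4 = 123, 60^8 = 29, 60^16 = 86, 60^32 = 148, 60^64 = 9
  60^75 = 60^64 * 60^8 * 60^2 * 60^1 = 9 * 29 * 127 * 60 mod 151
    9 * 29 = 261 = 110 mod 151
    110 * 127 = 13970 = 78 mod 151
    78 * 60 = 4680 = 150 mod 151
  60^75 = 150 mod 151
Result 150 = p - 1 = -1 mod 151: 60 is a quadratic non-residue mod 151. As a residue in [0, p-1] the value is 150.
60^75 mod 151 = 150

150


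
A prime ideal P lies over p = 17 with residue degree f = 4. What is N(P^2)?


N(P^a) = p^(a*f)
= 17^(2*4)
= 17^8
= 6975757441

6975757441


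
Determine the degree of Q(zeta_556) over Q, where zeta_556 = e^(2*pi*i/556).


The degree equals Euler's totient phi(556).
556 = 2^2 * 139
phi(556) = 276

276


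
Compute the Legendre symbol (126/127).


p = 127 is prime, so compute (126/127) with the reciprocity algorithm (Jacobi-symbol steps: pull out 2s via (2/n), flip via reciprocity, reduce):
  pull out 2: (2/127) = +1  (since 127 mod 8 = 7)
  reciprocity: (63/127) -> -(127/63)
  reduce: (1/63)
  (1/63) = 1
Product of signs = -1
(126/127) = -1

-1


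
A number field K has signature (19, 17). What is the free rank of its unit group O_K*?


By Dirichlet's unit theorem:
rank = r1 + r2 - 1
= 19 + 17 - 1
= 35

35


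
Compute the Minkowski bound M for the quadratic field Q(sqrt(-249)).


d = -249, d mod 4 = 3, so disc(K) = 4d = -996; |disc(K)| = 996
Imaginary quadratic field, so n = 2, s = r2 = 1, r1 = 0
M = (n!/n^n) * (4/pi)^s * sqrt(|disc(K)|) = (2!/2^2) * (4/pi)^1 * sqrt(996)
= 0.5 * 1.273240 * 31.559468
= 20.0914

20.0914


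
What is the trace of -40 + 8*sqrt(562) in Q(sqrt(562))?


Tr(a + b*sqrt(d)) = (a + b*sqrt(d)) + (a - b*sqrt(d)) = 2a
= 2 * (-40)
= -80

-80


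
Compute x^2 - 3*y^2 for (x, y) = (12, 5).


x^2 - d*y^2
= 12^2 - 3*5^2
= 144 - 75
= 69

69


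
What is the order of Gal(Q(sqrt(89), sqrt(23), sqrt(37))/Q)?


The 3 square roots of distinct primes are multiplicatively independent over Q,
so [K:Q] = 2^3 and Gal(K/Q) is isomorphic to (Z/2Z)^3.
|Gal| = 2^3 = 8

8


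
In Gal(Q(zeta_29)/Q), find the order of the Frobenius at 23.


The Frobenius at p in Gal(Q(zeta_n)/Q) = (Z/nZ)* is the class of p, so its order is ord_29(23), the smallest k >= 1 with 23^k = 1 mod 29.
n = 29 = 29, phi(29) = 28; the order divides phi(n).
Divisors of 28: 1, 2, 4, 7, 14, 28
Repeated squaring mod 29: 23^1 = 23, 23^2 = 7, 23^4 = 20, 23^8 = 23, 23^16 = 7
Test divisors in increasing order:
  k=1: 23^1 = 23 mod 29
  k=2: 23^2 = 7 mod 29
  k=4: 23^4 = 20 mod 29
  k=7: 23^7 = 20 * 7 * 23 = 1 mod 29  <- first divisor giving 1
Order = 7

7


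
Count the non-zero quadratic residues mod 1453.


For prime p, the number of non-zero quadratic residues is (p-1)/2.
= (1453-1)/2
= 726

726


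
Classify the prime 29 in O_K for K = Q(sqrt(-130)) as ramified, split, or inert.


K = Q(sqrt(-130)). Since d mod 4 = 2, disc(K) = -520.
Check p | disc: -520 mod 29 = 2.
p does not divide disc. Compute Legendre symbol (d/p):
15^((29-1)/2) mod 29 = -1
(d/p) = -1, so p is inert: (p) stays prime with e=1, f=2, g=1.
Therefore p is inert.

inert


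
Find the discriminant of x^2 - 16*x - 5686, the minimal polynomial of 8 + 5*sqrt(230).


The element 8 + 5*sqrt(230) has minimal polynomial:
x^2 - 16*x - 5686
Discriminant = (-16)^2 - 4*(-5686)
= 256 + 22744
= 23000

23000


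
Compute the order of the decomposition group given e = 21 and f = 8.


|D_P| = e * f
= 21 * 8
= 168

168


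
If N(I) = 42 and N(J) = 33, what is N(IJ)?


N(IJ) = N(I) * N(J)
= 42 * 33
= 1386

1386


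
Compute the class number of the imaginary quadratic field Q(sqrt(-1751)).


K = Q(sqrt(-1751)). d mod 4 = 1, so D = disc(K) = d = -1751
h(K) equals the number of primitive reduced positive-definite forms (a, b, c) = a*x^2 + b*x*y + c*y^2 with b^2 - 4ac = D,
where reduced means |b| <= a <= c, with b >= 0 whenever |b| = a or a = c, and primitive means gcd(a, b, c) = 1.
Reduced forces 3a^2 <= |D| = 1751, so 1 <= a <= 24; b must have the parity of D, and c = (b^2 - D)/(4a) must be an integer >= a.
Enumerate a = 1..24, b in [-a, a]:
  a=1: (1, 1, 438)  [1]
  a=2: (2, -1, 219), (2, 1, 219)  [2]
  a=3: (3, -1, 146), (3, 1, 146)  [2]
  a=4: (4, -3, 110), (4, 3, 110)  [2]
  a=5: (5, -3, 88), (5, 3, 88)  [2]
  a=6: (6, -5, 74), (6, -1, 73), (6, 1, 73), (6, 5, 74)  [4]
  a=7: none
  a=8: (8, -3, 55), (8, 3, 55)  [2]
  a=9: (9, -7, 50), (9, 7, 50)  [2]
  a=10: (10, -7, 45), (10, -3, 44), (10, 3, 44), (10, 7, 45)  [4]
  a=11: (11, -3, 40), (11, 3, 40)  [2]
  a=12: (12, -11, 39), (12, -5, 37), (12, 5, 37), (12, 11, 39)  [4]
  a=13: (13, -11, 36), (13, 11, 36)  [2]
  a=14: none
  a=15: (15, -13, 32), (15, -7, 30), (15, 7, 30), (15, 13, 32)  [4]
  a=16: (16, -13, 30), (16, 13, 30)  [2]
  a=17: (17, 17, 30)  [1]
  a=18: (18, -11, 26), (18, -7, 25), (18, 7, 25), (18, 11, 26)  [4]
  a=19: (19, -15, 26), (19, 15, 26)  [2]
  a=20: (20, -13, 24), (20, -3, 22), (20, 3, 22), (20, 13, 24)  [4]
  a=21: none
  a=22: (22, -19, 24), (22, 19, 24)  [2]
  a=23..24: none
Total reduced forms: 1 + 2 + 2 + 2 + 2 + 4 + 2 + 2 + 4 + 2 + 4 + 2 + 4 + 2 + 1 + 4 + 2 + 4 + 2 = 48
h = 48

48
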